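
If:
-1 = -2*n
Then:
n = 1/2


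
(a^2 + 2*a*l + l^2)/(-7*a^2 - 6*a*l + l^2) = (-a - l)/(7*a - l)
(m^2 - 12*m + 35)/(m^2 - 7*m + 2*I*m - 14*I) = (m - 5)/(m + 2*I)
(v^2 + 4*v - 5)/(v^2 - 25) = (v - 1)/(v - 5)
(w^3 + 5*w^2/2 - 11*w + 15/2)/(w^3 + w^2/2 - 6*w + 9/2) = (w + 5)/(w + 3)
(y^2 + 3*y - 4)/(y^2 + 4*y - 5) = (y + 4)/(y + 5)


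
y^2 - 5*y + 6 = (y - 3)*(y - 2)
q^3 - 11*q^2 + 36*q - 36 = (q - 6)*(q - 3)*(q - 2)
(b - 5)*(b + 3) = b^2 - 2*b - 15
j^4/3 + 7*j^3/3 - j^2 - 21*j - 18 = (j/3 + 1)*(j - 3)*(j + 1)*(j + 6)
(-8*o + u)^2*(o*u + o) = 64*o^3*u + 64*o^3 - 16*o^2*u^2 - 16*o^2*u + o*u^3 + o*u^2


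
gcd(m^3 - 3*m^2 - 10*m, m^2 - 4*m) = m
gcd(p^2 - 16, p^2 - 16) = p^2 - 16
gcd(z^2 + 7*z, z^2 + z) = z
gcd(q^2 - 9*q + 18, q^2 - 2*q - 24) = q - 6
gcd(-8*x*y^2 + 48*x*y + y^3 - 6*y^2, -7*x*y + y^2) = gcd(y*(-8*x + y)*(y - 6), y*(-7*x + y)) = y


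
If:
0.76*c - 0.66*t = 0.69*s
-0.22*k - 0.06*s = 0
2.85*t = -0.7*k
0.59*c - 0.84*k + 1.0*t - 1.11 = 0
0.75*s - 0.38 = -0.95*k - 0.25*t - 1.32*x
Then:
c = 1.24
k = -0.35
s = 1.28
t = 0.09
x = -0.21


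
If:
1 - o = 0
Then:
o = 1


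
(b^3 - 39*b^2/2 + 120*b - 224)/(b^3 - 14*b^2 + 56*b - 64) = (b^2 - 23*b/2 + 28)/(b^2 - 6*b + 8)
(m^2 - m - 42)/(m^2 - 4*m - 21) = (m + 6)/(m + 3)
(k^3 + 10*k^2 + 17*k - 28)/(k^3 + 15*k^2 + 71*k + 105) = (k^2 + 3*k - 4)/(k^2 + 8*k + 15)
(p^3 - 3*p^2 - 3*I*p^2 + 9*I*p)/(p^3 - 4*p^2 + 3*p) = (p - 3*I)/(p - 1)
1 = 1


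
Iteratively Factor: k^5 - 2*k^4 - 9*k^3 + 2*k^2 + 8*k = (k + 2)*(k^4 - 4*k^3 - k^2 + 4*k) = (k - 4)*(k + 2)*(k^3 - k) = k*(k - 4)*(k + 2)*(k^2 - 1) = k*(k - 4)*(k - 1)*(k + 2)*(k + 1)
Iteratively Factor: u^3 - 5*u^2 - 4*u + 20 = (u - 2)*(u^2 - 3*u - 10) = (u - 5)*(u - 2)*(u + 2)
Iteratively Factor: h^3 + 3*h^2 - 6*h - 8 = (h - 2)*(h^2 + 5*h + 4) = (h - 2)*(h + 4)*(h + 1)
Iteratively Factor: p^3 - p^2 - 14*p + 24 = (p - 3)*(p^2 + 2*p - 8) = (p - 3)*(p + 4)*(p - 2)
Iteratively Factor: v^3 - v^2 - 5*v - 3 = (v + 1)*(v^2 - 2*v - 3) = (v + 1)^2*(v - 3)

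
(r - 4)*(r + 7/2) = r^2 - r/2 - 14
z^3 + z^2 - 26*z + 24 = (z - 4)*(z - 1)*(z + 6)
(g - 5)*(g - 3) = g^2 - 8*g + 15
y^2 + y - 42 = (y - 6)*(y + 7)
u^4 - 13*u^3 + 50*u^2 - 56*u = u*(u - 7)*(u - 4)*(u - 2)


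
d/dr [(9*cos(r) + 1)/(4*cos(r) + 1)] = -5*sin(r)/(4*cos(r) + 1)^2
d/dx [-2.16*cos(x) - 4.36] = 2.16*sin(x)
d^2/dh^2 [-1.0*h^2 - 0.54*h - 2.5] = -2.00000000000000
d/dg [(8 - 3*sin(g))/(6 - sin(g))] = -10*cos(g)/(sin(g) - 6)^2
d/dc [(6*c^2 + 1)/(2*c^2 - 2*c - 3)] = 2*(-6*c^2 - 20*c + 1)/(4*c^4 - 8*c^3 - 8*c^2 + 12*c + 9)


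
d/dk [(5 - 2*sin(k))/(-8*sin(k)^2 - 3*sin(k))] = (-16*cos(k) + 80/tan(k) + 15*cos(k)/sin(k)^2)/(8*sin(k) + 3)^2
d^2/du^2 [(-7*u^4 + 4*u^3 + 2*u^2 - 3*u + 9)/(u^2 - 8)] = 2*(-7*u^6 + 168*u^4 + 29*u^3 - 2613*u^2 + 696*u + 200)/(u^6 - 24*u^4 + 192*u^2 - 512)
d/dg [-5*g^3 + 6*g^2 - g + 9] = -15*g^2 + 12*g - 1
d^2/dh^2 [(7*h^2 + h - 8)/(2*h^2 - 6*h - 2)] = (22*h^3 - 3*h^2 + 75*h - 76)/(h^6 - 9*h^5 + 24*h^4 - 9*h^3 - 24*h^2 - 9*h - 1)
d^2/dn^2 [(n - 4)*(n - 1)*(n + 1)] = 6*n - 8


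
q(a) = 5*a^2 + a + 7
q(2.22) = 33.86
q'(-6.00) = -59.00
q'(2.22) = 23.20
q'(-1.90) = -18.00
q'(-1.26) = -11.60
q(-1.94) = 23.88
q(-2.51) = 35.99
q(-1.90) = 23.15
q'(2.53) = 26.30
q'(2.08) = 21.80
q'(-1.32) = -12.20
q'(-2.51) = -24.10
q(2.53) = 41.53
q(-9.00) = 403.00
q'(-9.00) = -89.00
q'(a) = 10*a + 1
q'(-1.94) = -18.40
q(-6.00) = 181.00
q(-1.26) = 13.68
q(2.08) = 30.71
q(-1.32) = 14.39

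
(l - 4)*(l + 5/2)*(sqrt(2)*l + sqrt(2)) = sqrt(2)*l^3 - sqrt(2)*l^2/2 - 23*sqrt(2)*l/2 - 10*sqrt(2)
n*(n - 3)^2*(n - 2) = n^4 - 8*n^3 + 21*n^2 - 18*n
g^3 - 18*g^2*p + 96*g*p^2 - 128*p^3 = (g - 8*p)^2*(g - 2*p)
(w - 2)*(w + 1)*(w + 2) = w^3 + w^2 - 4*w - 4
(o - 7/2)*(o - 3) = o^2 - 13*o/2 + 21/2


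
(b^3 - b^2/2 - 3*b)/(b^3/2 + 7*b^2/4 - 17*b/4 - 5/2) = 2*b*(2*b + 3)/(2*b^2 + 11*b + 5)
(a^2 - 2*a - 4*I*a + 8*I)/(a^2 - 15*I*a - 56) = (-a^2 + 2*a + 4*I*a - 8*I)/(-a^2 + 15*I*a + 56)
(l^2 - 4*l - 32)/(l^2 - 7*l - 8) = (l + 4)/(l + 1)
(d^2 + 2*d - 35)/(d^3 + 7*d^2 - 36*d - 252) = (d - 5)/(d^2 - 36)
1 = 1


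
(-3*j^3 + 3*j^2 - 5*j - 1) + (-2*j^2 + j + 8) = -3*j^3 + j^2 - 4*j + 7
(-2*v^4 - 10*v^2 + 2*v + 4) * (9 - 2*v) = 4*v^5 - 18*v^4 + 20*v^3 - 94*v^2 + 10*v + 36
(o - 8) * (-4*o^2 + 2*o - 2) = -4*o^3 + 34*o^2 - 18*o + 16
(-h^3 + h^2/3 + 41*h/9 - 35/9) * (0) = 0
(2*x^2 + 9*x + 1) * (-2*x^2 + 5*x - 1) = -4*x^4 - 8*x^3 + 41*x^2 - 4*x - 1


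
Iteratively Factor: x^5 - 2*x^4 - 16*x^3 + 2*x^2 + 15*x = (x - 5)*(x^4 + 3*x^3 - x^2 - 3*x) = (x - 5)*(x - 1)*(x^3 + 4*x^2 + 3*x) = x*(x - 5)*(x - 1)*(x^2 + 4*x + 3) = x*(x - 5)*(x - 1)*(x + 1)*(x + 3)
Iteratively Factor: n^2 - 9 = (n + 3)*(n - 3)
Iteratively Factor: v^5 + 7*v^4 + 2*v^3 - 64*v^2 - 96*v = (v + 4)*(v^4 + 3*v^3 - 10*v^2 - 24*v) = (v + 4)^2*(v^3 - v^2 - 6*v) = (v - 3)*(v + 4)^2*(v^2 + 2*v) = v*(v - 3)*(v + 4)^2*(v + 2)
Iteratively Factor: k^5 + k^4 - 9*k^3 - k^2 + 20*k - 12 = (k + 3)*(k^4 - 2*k^3 - 3*k^2 + 8*k - 4) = (k - 2)*(k + 3)*(k^3 - 3*k + 2) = (k - 2)*(k + 2)*(k + 3)*(k^2 - 2*k + 1) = (k - 2)*(k - 1)*(k + 2)*(k + 3)*(k - 1)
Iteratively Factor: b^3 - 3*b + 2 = (b - 1)*(b^2 + b - 2) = (b - 1)*(b + 2)*(b - 1)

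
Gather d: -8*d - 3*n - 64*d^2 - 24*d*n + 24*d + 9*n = -64*d^2 + d*(16 - 24*n) + 6*n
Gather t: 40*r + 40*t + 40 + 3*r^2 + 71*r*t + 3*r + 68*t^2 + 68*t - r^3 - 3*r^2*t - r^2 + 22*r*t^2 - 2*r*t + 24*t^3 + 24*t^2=-r^3 + 2*r^2 + 43*r + 24*t^3 + t^2*(22*r + 92) + t*(-3*r^2 + 69*r + 108) + 40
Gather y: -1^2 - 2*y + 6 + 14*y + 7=12*y + 12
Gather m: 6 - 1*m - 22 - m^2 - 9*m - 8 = -m^2 - 10*m - 24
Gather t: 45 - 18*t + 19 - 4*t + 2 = 66 - 22*t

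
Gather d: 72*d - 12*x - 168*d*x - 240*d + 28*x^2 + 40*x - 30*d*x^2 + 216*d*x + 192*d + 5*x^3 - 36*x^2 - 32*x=d*(-30*x^2 + 48*x + 24) + 5*x^3 - 8*x^2 - 4*x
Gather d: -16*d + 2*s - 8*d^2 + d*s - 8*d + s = -8*d^2 + d*(s - 24) + 3*s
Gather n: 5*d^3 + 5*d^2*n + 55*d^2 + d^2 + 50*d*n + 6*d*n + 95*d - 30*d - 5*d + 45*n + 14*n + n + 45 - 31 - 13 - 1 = 5*d^3 + 56*d^2 + 60*d + n*(5*d^2 + 56*d + 60)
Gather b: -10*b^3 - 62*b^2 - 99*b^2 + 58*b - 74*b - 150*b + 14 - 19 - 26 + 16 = -10*b^3 - 161*b^2 - 166*b - 15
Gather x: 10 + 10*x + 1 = 10*x + 11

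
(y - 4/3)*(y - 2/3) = y^2 - 2*y + 8/9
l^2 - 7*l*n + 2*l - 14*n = (l + 2)*(l - 7*n)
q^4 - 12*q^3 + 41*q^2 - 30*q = q*(q - 6)*(q - 5)*(q - 1)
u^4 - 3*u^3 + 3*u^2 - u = u*(u - 1)^3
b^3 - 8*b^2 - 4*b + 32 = (b - 8)*(b - 2)*(b + 2)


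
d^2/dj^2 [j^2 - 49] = 2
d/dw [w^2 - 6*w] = 2*w - 6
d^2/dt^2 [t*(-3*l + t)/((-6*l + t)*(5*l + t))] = 4*l*(495*l^3 - 135*l^2*t + 45*l*t^2 - t^3)/(-27000*l^6 - 2700*l^5*t + 2610*l^4*t^2 + 179*l^3*t^3 - 87*l^2*t^4 - 3*l*t^5 + t^6)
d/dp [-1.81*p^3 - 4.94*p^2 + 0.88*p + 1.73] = -5.43*p^2 - 9.88*p + 0.88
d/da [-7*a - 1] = -7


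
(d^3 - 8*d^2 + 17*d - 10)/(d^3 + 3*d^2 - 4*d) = (d^2 - 7*d + 10)/(d*(d + 4))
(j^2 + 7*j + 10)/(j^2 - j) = (j^2 + 7*j + 10)/(j*(j - 1))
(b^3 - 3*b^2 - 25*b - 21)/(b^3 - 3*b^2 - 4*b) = (b^2 - 4*b - 21)/(b*(b - 4))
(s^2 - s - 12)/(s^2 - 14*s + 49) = (s^2 - s - 12)/(s^2 - 14*s + 49)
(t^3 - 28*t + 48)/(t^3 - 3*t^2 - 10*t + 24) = (t + 6)/(t + 3)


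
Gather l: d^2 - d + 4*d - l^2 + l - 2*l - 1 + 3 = d^2 + 3*d - l^2 - l + 2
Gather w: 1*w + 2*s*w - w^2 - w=2*s*w - w^2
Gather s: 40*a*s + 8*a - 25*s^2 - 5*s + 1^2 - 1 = 8*a - 25*s^2 + s*(40*a - 5)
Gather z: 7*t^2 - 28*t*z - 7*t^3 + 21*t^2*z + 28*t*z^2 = -7*t^3 + 7*t^2 + 28*t*z^2 + z*(21*t^2 - 28*t)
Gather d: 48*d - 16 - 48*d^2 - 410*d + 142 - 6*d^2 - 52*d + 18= -54*d^2 - 414*d + 144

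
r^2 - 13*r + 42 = (r - 7)*(r - 6)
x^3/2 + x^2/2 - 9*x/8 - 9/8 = (x/2 + 1/2)*(x - 3/2)*(x + 3/2)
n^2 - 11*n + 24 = (n - 8)*(n - 3)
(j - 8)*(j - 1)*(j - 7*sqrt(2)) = j^3 - 7*sqrt(2)*j^2 - 9*j^2 + 8*j + 63*sqrt(2)*j - 56*sqrt(2)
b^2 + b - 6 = (b - 2)*(b + 3)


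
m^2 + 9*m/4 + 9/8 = (m + 3/4)*(m + 3/2)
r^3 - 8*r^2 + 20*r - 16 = (r - 4)*(r - 2)^2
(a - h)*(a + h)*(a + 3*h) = a^3 + 3*a^2*h - a*h^2 - 3*h^3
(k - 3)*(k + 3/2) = k^2 - 3*k/2 - 9/2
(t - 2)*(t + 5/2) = t^2 + t/2 - 5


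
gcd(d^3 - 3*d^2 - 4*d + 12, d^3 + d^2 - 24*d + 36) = d^2 - 5*d + 6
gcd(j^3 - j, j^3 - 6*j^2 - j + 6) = j^2 - 1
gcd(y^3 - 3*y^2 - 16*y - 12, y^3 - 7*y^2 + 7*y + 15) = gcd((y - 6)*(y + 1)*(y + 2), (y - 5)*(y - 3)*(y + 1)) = y + 1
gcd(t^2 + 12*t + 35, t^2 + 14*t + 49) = t + 7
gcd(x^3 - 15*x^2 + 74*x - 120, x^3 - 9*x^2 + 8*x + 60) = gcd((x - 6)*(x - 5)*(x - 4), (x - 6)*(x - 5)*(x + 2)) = x^2 - 11*x + 30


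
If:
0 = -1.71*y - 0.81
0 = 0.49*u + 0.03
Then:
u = -0.06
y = -0.47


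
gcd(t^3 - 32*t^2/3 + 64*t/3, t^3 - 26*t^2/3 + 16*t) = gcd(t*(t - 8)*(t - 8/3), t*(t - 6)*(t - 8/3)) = t^2 - 8*t/3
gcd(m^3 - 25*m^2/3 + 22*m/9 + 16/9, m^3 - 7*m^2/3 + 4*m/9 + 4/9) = m^2 - m/3 - 2/9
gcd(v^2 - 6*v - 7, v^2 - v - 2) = v + 1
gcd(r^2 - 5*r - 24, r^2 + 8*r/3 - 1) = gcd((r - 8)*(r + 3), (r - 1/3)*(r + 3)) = r + 3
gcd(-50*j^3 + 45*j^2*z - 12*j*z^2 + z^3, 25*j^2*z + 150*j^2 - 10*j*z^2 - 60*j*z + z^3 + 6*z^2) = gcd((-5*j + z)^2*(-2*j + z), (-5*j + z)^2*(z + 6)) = 25*j^2 - 10*j*z + z^2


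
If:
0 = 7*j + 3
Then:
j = -3/7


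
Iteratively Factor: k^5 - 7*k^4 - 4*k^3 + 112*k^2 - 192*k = (k - 4)*(k^4 - 3*k^3 - 16*k^2 + 48*k) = (k - 4)*(k + 4)*(k^3 - 7*k^2 + 12*k) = (k - 4)*(k - 3)*(k + 4)*(k^2 - 4*k) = (k - 4)^2*(k - 3)*(k + 4)*(k)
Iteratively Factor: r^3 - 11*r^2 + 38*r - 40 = (r - 2)*(r^2 - 9*r + 20) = (r - 4)*(r - 2)*(r - 5)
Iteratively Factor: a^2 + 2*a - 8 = (a - 2)*(a + 4)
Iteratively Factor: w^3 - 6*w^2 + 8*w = (w - 4)*(w^2 - 2*w) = w*(w - 4)*(w - 2)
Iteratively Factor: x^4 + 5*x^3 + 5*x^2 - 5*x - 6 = (x + 3)*(x^3 + 2*x^2 - x - 2) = (x + 1)*(x + 3)*(x^2 + x - 2) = (x + 1)*(x + 2)*(x + 3)*(x - 1)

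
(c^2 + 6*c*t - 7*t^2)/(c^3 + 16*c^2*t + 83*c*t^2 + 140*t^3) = (c - t)/(c^2 + 9*c*t + 20*t^2)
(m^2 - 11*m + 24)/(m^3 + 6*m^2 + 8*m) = (m^2 - 11*m + 24)/(m*(m^2 + 6*m + 8))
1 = 1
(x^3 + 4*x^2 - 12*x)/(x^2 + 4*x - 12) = x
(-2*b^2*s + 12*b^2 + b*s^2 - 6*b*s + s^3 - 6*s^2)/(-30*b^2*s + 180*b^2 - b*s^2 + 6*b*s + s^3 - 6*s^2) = (-2*b^2 + b*s + s^2)/(-30*b^2 - b*s + s^2)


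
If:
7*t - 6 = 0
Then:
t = 6/7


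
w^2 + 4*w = w*(w + 4)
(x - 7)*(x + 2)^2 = x^3 - 3*x^2 - 24*x - 28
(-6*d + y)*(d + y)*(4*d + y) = -24*d^3 - 26*d^2*y - d*y^2 + y^3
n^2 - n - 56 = (n - 8)*(n + 7)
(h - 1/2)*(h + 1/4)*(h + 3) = h^3 + 11*h^2/4 - 7*h/8 - 3/8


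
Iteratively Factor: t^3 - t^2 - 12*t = (t)*(t^2 - t - 12) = t*(t + 3)*(t - 4)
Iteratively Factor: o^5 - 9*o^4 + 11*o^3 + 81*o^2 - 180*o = (o + 3)*(o^4 - 12*o^3 + 47*o^2 - 60*o) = (o - 3)*(o + 3)*(o^3 - 9*o^2 + 20*o) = (o - 4)*(o - 3)*(o + 3)*(o^2 - 5*o) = o*(o - 4)*(o - 3)*(o + 3)*(o - 5)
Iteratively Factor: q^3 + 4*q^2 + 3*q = (q + 1)*(q^2 + 3*q) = (q + 1)*(q + 3)*(q)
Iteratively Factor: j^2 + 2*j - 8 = (j + 4)*(j - 2)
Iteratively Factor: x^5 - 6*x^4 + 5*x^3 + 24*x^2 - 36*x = (x)*(x^4 - 6*x^3 + 5*x^2 + 24*x - 36) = x*(x - 3)*(x^3 - 3*x^2 - 4*x + 12) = x*(x - 3)*(x + 2)*(x^2 - 5*x + 6) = x*(x - 3)*(x - 2)*(x + 2)*(x - 3)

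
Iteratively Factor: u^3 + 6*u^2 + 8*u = (u)*(u^2 + 6*u + 8) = u*(u + 2)*(u + 4)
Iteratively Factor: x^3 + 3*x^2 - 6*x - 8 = (x + 4)*(x^2 - x - 2) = (x + 1)*(x + 4)*(x - 2)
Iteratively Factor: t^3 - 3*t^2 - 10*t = (t)*(t^2 - 3*t - 10) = t*(t + 2)*(t - 5)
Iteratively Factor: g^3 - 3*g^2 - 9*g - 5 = (g + 1)*(g^2 - 4*g - 5) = (g - 5)*(g + 1)*(g + 1)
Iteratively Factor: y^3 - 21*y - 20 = (y - 5)*(y^2 + 5*y + 4) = (y - 5)*(y + 1)*(y + 4)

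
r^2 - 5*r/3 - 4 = (r - 3)*(r + 4/3)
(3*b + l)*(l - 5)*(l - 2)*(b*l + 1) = 3*b^2*l^3 - 21*b^2*l^2 + 30*b^2*l + b*l^4 - 7*b*l^3 + 13*b*l^2 - 21*b*l + 30*b + l^3 - 7*l^2 + 10*l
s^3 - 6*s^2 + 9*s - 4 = (s - 4)*(s - 1)^2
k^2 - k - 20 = (k - 5)*(k + 4)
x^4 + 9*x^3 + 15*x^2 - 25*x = x*(x - 1)*(x + 5)^2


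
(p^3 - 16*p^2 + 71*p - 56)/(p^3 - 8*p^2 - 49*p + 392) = (p - 1)/(p + 7)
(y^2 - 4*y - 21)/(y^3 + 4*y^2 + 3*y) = (y - 7)/(y*(y + 1))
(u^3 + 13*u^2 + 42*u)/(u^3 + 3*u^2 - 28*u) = (u + 6)/(u - 4)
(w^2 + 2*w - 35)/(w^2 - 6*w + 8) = (w^2 + 2*w - 35)/(w^2 - 6*w + 8)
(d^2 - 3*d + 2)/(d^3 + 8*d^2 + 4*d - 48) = (d - 1)/(d^2 + 10*d + 24)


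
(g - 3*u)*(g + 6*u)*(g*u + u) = g^3*u + 3*g^2*u^2 + g^2*u - 18*g*u^3 + 3*g*u^2 - 18*u^3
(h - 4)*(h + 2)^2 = h^3 - 12*h - 16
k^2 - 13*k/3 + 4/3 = (k - 4)*(k - 1/3)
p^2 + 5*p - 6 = (p - 1)*(p + 6)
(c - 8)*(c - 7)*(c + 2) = c^3 - 13*c^2 + 26*c + 112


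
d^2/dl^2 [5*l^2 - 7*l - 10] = 10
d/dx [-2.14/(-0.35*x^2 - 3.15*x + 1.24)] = (-1.498*x - 6.741)/(0.35*x^2 + 3.15*x - 1.24)^2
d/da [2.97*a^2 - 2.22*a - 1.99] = 5.94*a - 2.22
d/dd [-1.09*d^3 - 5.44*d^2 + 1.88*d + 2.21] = -3.27*d^2 - 10.88*d + 1.88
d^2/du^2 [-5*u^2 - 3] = -10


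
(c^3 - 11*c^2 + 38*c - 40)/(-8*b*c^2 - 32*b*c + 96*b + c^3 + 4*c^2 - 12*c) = (-c^2 + 9*c - 20)/(8*b*c + 48*b - c^2 - 6*c)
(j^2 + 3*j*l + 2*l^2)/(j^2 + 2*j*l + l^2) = (j + 2*l)/(j + l)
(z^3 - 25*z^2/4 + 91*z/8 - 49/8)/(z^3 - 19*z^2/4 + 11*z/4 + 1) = (8*z^2 - 42*z + 49)/(2*(4*z^2 - 15*z - 4))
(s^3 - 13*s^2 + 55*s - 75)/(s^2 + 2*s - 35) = (s^2 - 8*s + 15)/(s + 7)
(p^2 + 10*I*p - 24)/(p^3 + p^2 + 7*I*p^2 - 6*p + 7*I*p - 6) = (p + 4*I)/(p^2 + p*(1 + I) + I)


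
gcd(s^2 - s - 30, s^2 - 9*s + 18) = s - 6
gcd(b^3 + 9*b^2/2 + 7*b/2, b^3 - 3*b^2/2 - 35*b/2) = b^2 + 7*b/2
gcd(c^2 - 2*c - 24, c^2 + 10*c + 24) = c + 4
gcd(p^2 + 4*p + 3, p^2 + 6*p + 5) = p + 1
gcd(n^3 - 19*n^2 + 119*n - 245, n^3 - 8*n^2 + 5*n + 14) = n - 7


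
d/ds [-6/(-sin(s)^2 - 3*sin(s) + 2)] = -6*(2*sin(s) + 3)*cos(s)/(sin(s)^2 + 3*sin(s) - 2)^2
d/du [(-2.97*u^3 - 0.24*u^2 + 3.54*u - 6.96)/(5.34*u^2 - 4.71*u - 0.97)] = (-15.8598*u^4 + 27.9774*u^3 - 9.1305*u^2 + 74.7984*u - 36.2154)/(28.5156*u^4 - 50.3028*u^3 + 11.8245*u^2 + 9.1374*u + 0.9409)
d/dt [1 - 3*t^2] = -6*t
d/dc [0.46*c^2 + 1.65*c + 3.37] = 0.92*c + 1.65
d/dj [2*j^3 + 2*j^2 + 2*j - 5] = 6*j^2 + 4*j + 2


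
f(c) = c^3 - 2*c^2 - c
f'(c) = 3*c^2 - 4*c - 1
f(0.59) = -1.08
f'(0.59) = -2.32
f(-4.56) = -131.85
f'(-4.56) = 79.62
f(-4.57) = -132.64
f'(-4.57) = 79.93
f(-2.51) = -25.90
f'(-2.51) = 27.94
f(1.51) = -2.63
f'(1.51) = -0.20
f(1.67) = -2.59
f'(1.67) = 0.69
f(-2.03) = -14.58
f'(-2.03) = 19.48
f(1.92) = -2.21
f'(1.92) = 2.38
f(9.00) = 558.00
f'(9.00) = 206.00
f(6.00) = 138.00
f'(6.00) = 83.00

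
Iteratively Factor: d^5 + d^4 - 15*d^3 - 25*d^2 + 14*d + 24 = (d + 1)*(d^4 - 15*d^2 - 10*d + 24) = (d + 1)*(d + 3)*(d^3 - 3*d^2 - 6*d + 8) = (d - 1)*(d + 1)*(d + 3)*(d^2 - 2*d - 8) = (d - 4)*(d - 1)*(d + 1)*(d + 3)*(d + 2)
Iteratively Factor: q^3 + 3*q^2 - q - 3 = (q - 1)*(q^2 + 4*q + 3) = (q - 1)*(q + 1)*(q + 3)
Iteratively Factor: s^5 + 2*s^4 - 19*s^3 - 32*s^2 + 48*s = (s - 1)*(s^4 + 3*s^3 - 16*s^2 - 48*s) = (s - 1)*(s + 4)*(s^3 - s^2 - 12*s) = (s - 1)*(s + 3)*(s + 4)*(s^2 - 4*s) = s*(s - 1)*(s + 3)*(s + 4)*(s - 4)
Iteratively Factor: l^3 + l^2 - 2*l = (l - 1)*(l^2 + 2*l) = (l - 1)*(l + 2)*(l)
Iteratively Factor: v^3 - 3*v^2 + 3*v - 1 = (v - 1)*(v^2 - 2*v + 1) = (v - 1)^2*(v - 1)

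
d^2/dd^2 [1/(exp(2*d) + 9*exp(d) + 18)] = (2*(2*exp(d) + 9)^2*exp(d) - (4*exp(d) + 9)*(exp(2*d) + 9*exp(d) + 18))*exp(d)/(exp(2*d) + 9*exp(d) + 18)^3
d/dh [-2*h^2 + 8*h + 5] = 8 - 4*h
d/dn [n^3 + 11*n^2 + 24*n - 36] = 3*n^2 + 22*n + 24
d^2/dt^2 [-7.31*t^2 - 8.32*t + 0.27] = -14.6200000000000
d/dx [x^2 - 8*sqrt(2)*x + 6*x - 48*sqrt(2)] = 2*x - 8*sqrt(2) + 6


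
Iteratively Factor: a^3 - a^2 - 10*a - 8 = (a + 2)*(a^2 - 3*a - 4) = (a - 4)*(a + 2)*(a + 1)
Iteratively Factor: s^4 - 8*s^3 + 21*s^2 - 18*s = (s - 3)*(s^3 - 5*s^2 + 6*s) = (s - 3)*(s - 2)*(s^2 - 3*s) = (s - 3)^2*(s - 2)*(s)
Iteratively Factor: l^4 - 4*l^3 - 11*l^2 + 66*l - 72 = (l - 3)*(l^3 - l^2 - 14*l + 24) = (l - 3)*(l - 2)*(l^2 + l - 12) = (l - 3)^2*(l - 2)*(l + 4)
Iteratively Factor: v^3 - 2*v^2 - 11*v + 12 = (v - 1)*(v^2 - v - 12) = (v - 1)*(v + 3)*(v - 4)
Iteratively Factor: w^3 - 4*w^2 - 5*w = (w + 1)*(w^2 - 5*w) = w*(w + 1)*(w - 5)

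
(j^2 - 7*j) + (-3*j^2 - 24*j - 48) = -2*j^2 - 31*j - 48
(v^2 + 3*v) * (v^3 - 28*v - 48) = v^5 + 3*v^4 - 28*v^3 - 132*v^2 - 144*v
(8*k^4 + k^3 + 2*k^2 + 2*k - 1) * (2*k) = 16*k^5 + 2*k^4 + 4*k^3 + 4*k^2 - 2*k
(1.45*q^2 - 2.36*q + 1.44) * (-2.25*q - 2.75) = -3.2625*q^3 + 1.3225*q^2 + 3.25*q - 3.96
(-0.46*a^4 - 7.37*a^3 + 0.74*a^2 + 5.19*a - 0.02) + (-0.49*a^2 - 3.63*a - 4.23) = -0.46*a^4 - 7.37*a^3 + 0.25*a^2 + 1.56*a - 4.25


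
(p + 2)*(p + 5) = p^2 + 7*p + 10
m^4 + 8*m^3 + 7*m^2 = m^2*(m + 1)*(m + 7)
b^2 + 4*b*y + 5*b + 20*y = (b + 5)*(b + 4*y)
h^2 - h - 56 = (h - 8)*(h + 7)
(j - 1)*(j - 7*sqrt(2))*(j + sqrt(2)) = j^3 - 6*sqrt(2)*j^2 - j^2 - 14*j + 6*sqrt(2)*j + 14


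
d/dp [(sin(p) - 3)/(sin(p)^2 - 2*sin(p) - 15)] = (6*sin(p) + cos(p)^2 - 22)*cos(p)/((sin(p) - 5)^2*(sin(p) + 3)^2)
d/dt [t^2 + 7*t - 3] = 2*t + 7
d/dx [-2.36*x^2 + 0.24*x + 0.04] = 0.24 - 4.72*x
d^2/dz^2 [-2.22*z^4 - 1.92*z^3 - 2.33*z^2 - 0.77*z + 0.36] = -26.64*z^2 - 11.52*z - 4.66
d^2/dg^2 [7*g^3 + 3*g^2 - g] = 42*g + 6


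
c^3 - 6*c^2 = c^2*(c - 6)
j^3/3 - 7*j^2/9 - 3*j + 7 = (j/3 + 1)*(j - 3)*(j - 7/3)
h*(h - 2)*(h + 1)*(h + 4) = h^4 + 3*h^3 - 6*h^2 - 8*h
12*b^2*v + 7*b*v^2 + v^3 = v*(3*b + v)*(4*b + v)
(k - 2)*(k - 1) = k^2 - 3*k + 2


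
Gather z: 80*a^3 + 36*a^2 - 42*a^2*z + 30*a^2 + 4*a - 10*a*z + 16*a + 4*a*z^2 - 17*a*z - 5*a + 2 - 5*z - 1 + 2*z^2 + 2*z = 80*a^3 + 66*a^2 + 15*a + z^2*(4*a + 2) + z*(-42*a^2 - 27*a - 3) + 1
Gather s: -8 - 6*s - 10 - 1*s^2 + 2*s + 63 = -s^2 - 4*s + 45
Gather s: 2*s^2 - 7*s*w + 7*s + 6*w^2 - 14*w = 2*s^2 + s*(7 - 7*w) + 6*w^2 - 14*w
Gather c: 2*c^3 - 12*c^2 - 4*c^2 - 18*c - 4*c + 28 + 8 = 2*c^3 - 16*c^2 - 22*c + 36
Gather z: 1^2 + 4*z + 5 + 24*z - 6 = 28*z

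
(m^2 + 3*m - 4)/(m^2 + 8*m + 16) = (m - 1)/(m + 4)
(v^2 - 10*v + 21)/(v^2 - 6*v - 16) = (-v^2 + 10*v - 21)/(-v^2 + 6*v + 16)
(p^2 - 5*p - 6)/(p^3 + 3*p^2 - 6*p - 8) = (p - 6)/(p^2 + 2*p - 8)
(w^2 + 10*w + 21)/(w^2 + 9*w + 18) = (w + 7)/(w + 6)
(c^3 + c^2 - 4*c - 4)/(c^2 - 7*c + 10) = (c^2 + 3*c + 2)/(c - 5)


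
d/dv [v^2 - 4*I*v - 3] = 2*v - 4*I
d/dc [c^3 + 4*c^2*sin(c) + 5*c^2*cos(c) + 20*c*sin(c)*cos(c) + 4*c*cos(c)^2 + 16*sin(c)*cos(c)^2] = -5*c^2*sin(c) + 4*c^2*cos(c) + 3*c^2 + 8*c*sin(c) - 4*c*sin(2*c) + 10*c*cos(c) + 20*c*cos(2*c) + 10*sin(2*c) + 4*cos(c) + 2*cos(2*c) + 12*cos(3*c) + 2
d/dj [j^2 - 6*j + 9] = 2*j - 6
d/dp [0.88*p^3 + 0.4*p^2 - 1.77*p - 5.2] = 2.64*p^2 + 0.8*p - 1.77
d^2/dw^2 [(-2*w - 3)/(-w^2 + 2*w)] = 2*(w*(1 - 6*w)*(w - 2) + 4*(w - 1)^2*(2*w + 3))/(w^3*(w - 2)^3)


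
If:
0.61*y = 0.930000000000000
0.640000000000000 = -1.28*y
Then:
No Solution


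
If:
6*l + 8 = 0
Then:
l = -4/3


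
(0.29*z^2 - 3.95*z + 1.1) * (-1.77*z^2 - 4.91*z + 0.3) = -0.5133*z^4 + 5.5676*z^3 + 17.5345*z^2 - 6.586*z + 0.33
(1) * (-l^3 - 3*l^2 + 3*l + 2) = -l^3 - 3*l^2 + 3*l + 2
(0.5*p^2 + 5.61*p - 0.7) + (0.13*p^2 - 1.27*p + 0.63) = 0.63*p^2 + 4.34*p - 0.07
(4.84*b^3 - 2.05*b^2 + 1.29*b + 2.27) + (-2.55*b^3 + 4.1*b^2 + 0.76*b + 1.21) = 2.29*b^3 + 2.05*b^2 + 2.05*b + 3.48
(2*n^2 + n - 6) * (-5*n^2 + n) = -10*n^4 - 3*n^3 + 31*n^2 - 6*n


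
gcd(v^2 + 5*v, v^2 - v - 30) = v + 5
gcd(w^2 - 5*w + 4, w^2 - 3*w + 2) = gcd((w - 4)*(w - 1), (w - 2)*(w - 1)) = w - 1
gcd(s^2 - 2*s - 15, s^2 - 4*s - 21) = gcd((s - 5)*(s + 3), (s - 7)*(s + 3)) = s + 3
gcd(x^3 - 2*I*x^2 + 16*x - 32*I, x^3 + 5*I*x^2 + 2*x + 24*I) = x^2 + 2*I*x + 8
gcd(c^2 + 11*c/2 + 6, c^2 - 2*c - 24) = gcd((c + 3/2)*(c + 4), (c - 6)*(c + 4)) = c + 4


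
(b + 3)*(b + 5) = b^2 + 8*b + 15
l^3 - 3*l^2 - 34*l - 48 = (l - 8)*(l + 2)*(l + 3)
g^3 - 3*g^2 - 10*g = g*(g - 5)*(g + 2)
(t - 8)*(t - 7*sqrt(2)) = t^2 - 7*sqrt(2)*t - 8*t + 56*sqrt(2)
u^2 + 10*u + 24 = (u + 4)*(u + 6)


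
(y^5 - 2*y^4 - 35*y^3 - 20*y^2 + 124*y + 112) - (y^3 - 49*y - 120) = y^5 - 2*y^4 - 36*y^3 - 20*y^2 + 173*y + 232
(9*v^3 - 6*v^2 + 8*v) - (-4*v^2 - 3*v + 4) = 9*v^3 - 2*v^2 + 11*v - 4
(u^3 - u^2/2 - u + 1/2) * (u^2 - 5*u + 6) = u^5 - 11*u^4/2 + 15*u^3/2 + 5*u^2/2 - 17*u/2 + 3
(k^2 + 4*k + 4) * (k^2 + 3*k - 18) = k^4 + 7*k^3 - 2*k^2 - 60*k - 72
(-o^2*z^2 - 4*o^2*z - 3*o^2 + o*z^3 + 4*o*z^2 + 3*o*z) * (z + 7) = -o^2*z^3 - 11*o^2*z^2 - 31*o^2*z - 21*o^2 + o*z^4 + 11*o*z^3 + 31*o*z^2 + 21*o*z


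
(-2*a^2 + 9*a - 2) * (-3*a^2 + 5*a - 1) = 6*a^4 - 37*a^3 + 53*a^2 - 19*a + 2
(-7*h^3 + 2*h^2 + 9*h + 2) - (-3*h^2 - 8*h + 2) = -7*h^3 + 5*h^2 + 17*h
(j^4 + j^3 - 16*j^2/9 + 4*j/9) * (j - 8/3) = j^5 - 5*j^4/3 - 40*j^3/9 + 140*j^2/27 - 32*j/27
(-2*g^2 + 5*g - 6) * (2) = -4*g^2 + 10*g - 12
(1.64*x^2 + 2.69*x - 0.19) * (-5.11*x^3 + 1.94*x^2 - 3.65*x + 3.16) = -8.3804*x^5 - 10.5643*x^4 + 0.2035*x^3 - 5.0047*x^2 + 9.1939*x - 0.6004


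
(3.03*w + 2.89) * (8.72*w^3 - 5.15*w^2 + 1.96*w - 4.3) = 26.4216*w^4 + 9.5963*w^3 - 8.9447*w^2 - 7.3646*w - 12.427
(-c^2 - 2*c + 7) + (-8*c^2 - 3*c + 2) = -9*c^2 - 5*c + 9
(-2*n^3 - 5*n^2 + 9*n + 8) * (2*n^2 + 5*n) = -4*n^5 - 20*n^4 - 7*n^3 + 61*n^2 + 40*n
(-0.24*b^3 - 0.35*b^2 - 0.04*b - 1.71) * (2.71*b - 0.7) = -0.6504*b^4 - 0.7805*b^3 + 0.1366*b^2 - 4.6061*b + 1.197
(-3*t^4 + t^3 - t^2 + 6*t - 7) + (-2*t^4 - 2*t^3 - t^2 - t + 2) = -5*t^4 - t^3 - 2*t^2 + 5*t - 5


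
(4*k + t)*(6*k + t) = 24*k^2 + 10*k*t + t^2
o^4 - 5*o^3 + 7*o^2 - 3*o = o*(o - 3)*(o - 1)^2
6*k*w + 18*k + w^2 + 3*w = (6*k + w)*(w + 3)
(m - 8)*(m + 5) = m^2 - 3*m - 40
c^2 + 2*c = c*(c + 2)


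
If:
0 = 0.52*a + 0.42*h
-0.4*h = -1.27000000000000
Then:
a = -2.56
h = 3.18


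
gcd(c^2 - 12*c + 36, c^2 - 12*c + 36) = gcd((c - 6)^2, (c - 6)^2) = c^2 - 12*c + 36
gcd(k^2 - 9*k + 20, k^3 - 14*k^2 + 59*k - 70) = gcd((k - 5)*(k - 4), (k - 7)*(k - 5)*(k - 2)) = k - 5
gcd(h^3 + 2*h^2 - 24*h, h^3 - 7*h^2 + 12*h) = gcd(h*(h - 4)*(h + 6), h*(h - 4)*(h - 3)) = h^2 - 4*h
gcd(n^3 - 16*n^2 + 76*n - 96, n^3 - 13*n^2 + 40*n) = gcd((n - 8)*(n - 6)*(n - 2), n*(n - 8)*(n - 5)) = n - 8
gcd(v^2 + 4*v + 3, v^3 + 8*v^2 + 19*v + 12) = v^2 + 4*v + 3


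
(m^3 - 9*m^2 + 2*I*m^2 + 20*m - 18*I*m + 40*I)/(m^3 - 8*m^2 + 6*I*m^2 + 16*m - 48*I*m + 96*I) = (m^2 + m*(-5 + 2*I) - 10*I)/(m^2 + m*(-4 + 6*I) - 24*I)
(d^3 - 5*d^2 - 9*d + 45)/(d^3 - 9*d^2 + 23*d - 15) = (d + 3)/(d - 1)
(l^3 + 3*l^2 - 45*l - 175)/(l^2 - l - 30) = (l^2 - 2*l - 35)/(l - 6)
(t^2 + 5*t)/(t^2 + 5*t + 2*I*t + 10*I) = t/(t + 2*I)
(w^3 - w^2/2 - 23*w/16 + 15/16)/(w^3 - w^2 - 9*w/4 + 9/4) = (16*w^2 + 8*w - 15)/(4*(4*w^2 - 9))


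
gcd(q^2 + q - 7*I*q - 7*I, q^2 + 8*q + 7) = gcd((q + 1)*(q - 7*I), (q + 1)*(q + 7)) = q + 1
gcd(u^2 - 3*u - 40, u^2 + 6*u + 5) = u + 5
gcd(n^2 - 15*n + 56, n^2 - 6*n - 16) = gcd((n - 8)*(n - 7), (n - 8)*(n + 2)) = n - 8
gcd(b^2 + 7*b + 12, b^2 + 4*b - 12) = 1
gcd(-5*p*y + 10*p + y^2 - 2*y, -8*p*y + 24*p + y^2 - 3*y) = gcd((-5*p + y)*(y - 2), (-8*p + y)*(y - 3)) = 1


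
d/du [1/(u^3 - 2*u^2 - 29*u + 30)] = (-3*u^2 + 4*u + 29)/(u^3 - 2*u^2 - 29*u + 30)^2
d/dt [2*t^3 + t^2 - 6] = 2*t*(3*t + 1)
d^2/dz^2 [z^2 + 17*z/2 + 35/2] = 2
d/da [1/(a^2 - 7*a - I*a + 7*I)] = (-2*a + 7 + I)/(a^2 - 7*a - I*a + 7*I)^2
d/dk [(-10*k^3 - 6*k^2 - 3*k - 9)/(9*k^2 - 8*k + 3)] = (-90*k^4 + 160*k^3 - 15*k^2 + 126*k - 81)/(81*k^4 - 144*k^3 + 118*k^2 - 48*k + 9)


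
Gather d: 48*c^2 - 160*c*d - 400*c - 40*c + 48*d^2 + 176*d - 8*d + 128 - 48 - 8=48*c^2 - 440*c + 48*d^2 + d*(168 - 160*c) + 72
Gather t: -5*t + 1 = 1 - 5*t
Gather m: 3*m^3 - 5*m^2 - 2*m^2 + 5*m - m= 3*m^3 - 7*m^2 + 4*m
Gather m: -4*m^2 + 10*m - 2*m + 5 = -4*m^2 + 8*m + 5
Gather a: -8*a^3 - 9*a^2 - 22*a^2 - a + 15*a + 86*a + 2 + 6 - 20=-8*a^3 - 31*a^2 + 100*a - 12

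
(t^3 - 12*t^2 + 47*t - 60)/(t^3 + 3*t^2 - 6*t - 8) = (t^3 - 12*t^2 + 47*t - 60)/(t^3 + 3*t^2 - 6*t - 8)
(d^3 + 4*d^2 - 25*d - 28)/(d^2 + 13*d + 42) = (d^2 - 3*d - 4)/(d + 6)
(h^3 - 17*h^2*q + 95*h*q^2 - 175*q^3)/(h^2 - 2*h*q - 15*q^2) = (h^2 - 12*h*q + 35*q^2)/(h + 3*q)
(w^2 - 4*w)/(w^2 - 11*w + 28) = w/(w - 7)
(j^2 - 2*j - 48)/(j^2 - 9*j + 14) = (j^2 - 2*j - 48)/(j^2 - 9*j + 14)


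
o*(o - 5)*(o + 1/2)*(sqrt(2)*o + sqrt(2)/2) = sqrt(2)*o^4 - 4*sqrt(2)*o^3 - 19*sqrt(2)*o^2/4 - 5*sqrt(2)*o/4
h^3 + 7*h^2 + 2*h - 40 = (h - 2)*(h + 4)*(h + 5)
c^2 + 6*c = c*(c + 6)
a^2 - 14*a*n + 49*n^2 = (a - 7*n)^2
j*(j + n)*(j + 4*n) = j^3 + 5*j^2*n + 4*j*n^2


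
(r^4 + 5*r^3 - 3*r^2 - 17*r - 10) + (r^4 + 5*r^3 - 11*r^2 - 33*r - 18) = 2*r^4 + 10*r^3 - 14*r^2 - 50*r - 28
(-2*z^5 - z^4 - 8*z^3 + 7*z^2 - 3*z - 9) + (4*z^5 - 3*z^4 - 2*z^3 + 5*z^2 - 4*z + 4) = 2*z^5 - 4*z^4 - 10*z^3 + 12*z^2 - 7*z - 5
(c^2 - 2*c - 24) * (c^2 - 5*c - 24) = c^4 - 7*c^3 - 38*c^2 + 168*c + 576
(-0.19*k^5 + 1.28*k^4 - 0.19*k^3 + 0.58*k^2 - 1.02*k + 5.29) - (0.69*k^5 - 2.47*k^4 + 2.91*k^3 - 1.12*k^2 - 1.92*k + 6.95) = -0.88*k^5 + 3.75*k^4 - 3.1*k^3 + 1.7*k^2 + 0.9*k - 1.66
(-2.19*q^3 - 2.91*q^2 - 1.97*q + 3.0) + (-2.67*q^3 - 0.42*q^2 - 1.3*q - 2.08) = -4.86*q^3 - 3.33*q^2 - 3.27*q + 0.92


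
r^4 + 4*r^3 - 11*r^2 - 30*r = r*(r - 3)*(r + 2)*(r + 5)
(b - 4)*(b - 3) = b^2 - 7*b + 12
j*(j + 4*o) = j^2 + 4*j*o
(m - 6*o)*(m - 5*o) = m^2 - 11*m*o + 30*o^2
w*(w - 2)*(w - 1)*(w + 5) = w^4 + 2*w^3 - 13*w^2 + 10*w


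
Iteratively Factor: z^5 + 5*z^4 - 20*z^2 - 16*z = (z + 1)*(z^4 + 4*z^3 - 4*z^2 - 16*z) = (z + 1)*(z + 2)*(z^3 + 2*z^2 - 8*z) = (z + 1)*(z + 2)*(z + 4)*(z^2 - 2*z) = (z - 2)*(z + 1)*(z + 2)*(z + 4)*(z)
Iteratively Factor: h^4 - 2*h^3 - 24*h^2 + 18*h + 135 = (h + 3)*(h^3 - 5*h^2 - 9*h + 45) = (h + 3)^2*(h^2 - 8*h + 15) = (h - 5)*(h + 3)^2*(h - 3)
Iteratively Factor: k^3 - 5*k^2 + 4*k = (k - 1)*(k^2 - 4*k) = (k - 4)*(k - 1)*(k)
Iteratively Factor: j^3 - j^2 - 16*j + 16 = (j + 4)*(j^2 - 5*j + 4) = (j - 4)*(j + 4)*(j - 1)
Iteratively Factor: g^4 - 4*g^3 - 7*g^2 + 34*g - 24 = (g - 1)*(g^3 - 3*g^2 - 10*g + 24) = (g - 2)*(g - 1)*(g^2 - g - 12) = (g - 4)*(g - 2)*(g - 1)*(g + 3)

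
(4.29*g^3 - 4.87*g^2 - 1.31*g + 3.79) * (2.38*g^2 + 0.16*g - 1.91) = 10.2102*g^5 - 10.9042*g^4 - 12.0909*g^3 + 18.1123*g^2 + 3.1085*g - 7.2389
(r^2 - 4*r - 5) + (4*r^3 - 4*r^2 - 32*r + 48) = 4*r^3 - 3*r^2 - 36*r + 43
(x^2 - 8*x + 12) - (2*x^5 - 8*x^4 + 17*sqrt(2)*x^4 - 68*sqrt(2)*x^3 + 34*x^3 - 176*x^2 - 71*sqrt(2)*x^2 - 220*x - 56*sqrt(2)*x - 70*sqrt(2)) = -2*x^5 - 17*sqrt(2)*x^4 + 8*x^4 - 34*x^3 + 68*sqrt(2)*x^3 + 71*sqrt(2)*x^2 + 177*x^2 + 56*sqrt(2)*x + 212*x + 12 + 70*sqrt(2)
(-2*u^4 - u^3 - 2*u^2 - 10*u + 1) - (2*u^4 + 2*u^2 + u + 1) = -4*u^4 - u^3 - 4*u^2 - 11*u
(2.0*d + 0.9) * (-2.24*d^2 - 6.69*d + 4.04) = -4.48*d^3 - 15.396*d^2 + 2.059*d + 3.636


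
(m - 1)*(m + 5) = m^2 + 4*m - 5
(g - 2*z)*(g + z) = g^2 - g*z - 2*z^2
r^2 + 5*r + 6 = (r + 2)*(r + 3)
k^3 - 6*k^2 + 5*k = k*(k - 5)*(k - 1)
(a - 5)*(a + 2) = a^2 - 3*a - 10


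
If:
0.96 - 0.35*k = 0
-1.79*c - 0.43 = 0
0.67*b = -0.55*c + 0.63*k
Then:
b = 2.78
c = -0.24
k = 2.74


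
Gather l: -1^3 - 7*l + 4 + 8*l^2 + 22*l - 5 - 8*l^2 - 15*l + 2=0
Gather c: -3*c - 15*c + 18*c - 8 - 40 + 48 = 0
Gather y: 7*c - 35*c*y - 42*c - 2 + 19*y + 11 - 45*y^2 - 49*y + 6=-35*c - 45*y^2 + y*(-35*c - 30) + 15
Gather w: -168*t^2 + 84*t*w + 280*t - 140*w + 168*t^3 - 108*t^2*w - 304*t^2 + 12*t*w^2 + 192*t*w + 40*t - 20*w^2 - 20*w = 168*t^3 - 472*t^2 + 320*t + w^2*(12*t - 20) + w*(-108*t^2 + 276*t - 160)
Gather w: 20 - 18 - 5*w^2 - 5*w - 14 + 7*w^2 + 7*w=2*w^2 + 2*w - 12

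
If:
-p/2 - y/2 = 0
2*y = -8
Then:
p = 4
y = -4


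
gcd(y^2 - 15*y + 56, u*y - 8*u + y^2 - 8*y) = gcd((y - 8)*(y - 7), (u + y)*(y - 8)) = y - 8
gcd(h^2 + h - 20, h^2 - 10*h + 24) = h - 4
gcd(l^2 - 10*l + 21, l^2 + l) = 1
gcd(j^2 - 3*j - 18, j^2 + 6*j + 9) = j + 3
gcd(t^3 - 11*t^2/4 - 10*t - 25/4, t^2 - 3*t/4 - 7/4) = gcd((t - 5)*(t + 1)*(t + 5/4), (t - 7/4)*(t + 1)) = t + 1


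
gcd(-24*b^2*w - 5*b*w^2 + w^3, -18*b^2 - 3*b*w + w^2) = 3*b + w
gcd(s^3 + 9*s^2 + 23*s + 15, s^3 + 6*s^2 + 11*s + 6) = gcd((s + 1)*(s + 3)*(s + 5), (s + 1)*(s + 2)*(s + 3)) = s^2 + 4*s + 3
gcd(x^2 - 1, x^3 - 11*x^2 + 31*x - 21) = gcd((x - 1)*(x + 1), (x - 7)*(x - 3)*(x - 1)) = x - 1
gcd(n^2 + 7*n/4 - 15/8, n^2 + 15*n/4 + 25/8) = n + 5/2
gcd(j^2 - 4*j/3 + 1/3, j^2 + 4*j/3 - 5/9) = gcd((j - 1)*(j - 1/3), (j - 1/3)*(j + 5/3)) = j - 1/3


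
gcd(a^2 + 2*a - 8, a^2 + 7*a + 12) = a + 4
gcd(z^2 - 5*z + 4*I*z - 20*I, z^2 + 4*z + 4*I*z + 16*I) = z + 4*I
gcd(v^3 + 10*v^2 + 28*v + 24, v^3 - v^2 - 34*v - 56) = v + 2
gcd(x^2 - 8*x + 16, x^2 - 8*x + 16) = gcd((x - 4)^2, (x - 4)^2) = x^2 - 8*x + 16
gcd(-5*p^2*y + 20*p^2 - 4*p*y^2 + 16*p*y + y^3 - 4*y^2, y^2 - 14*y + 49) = 1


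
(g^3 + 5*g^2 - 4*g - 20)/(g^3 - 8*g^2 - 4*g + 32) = (g + 5)/(g - 8)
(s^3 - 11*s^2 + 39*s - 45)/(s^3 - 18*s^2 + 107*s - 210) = (s^2 - 6*s + 9)/(s^2 - 13*s + 42)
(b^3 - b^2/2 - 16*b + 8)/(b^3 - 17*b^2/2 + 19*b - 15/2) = (b^2 - 16)/(b^2 - 8*b + 15)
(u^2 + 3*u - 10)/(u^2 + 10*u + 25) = (u - 2)/(u + 5)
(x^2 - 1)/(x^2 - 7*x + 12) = (x^2 - 1)/(x^2 - 7*x + 12)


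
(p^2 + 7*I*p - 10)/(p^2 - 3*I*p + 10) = (p + 5*I)/(p - 5*I)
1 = 1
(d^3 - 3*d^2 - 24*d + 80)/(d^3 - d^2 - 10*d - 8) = (d^2 + d - 20)/(d^2 + 3*d + 2)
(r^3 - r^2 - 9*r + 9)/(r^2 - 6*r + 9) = (r^2 + 2*r - 3)/(r - 3)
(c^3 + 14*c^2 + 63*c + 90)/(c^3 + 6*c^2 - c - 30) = (c + 6)/(c - 2)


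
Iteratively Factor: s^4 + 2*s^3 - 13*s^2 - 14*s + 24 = (s + 2)*(s^3 - 13*s + 12) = (s + 2)*(s + 4)*(s^2 - 4*s + 3) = (s - 3)*(s + 2)*(s + 4)*(s - 1)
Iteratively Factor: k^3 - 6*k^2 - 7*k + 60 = (k - 4)*(k^2 - 2*k - 15) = (k - 4)*(k + 3)*(k - 5)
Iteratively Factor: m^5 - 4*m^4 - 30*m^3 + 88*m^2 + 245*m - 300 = (m + 3)*(m^4 - 7*m^3 - 9*m^2 + 115*m - 100) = (m - 5)*(m + 3)*(m^3 - 2*m^2 - 19*m + 20) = (m - 5)*(m - 1)*(m + 3)*(m^2 - m - 20) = (m - 5)^2*(m - 1)*(m + 3)*(m + 4)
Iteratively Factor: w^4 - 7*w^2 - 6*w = (w + 2)*(w^3 - 2*w^2 - 3*w) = (w + 1)*(w + 2)*(w^2 - 3*w) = w*(w + 1)*(w + 2)*(w - 3)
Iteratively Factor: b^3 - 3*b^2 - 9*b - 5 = (b - 5)*(b^2 + 2*b + 1) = (b - 5)*(b + 1)*(b + 1)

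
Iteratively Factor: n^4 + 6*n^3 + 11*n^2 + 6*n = (n + 2)*(n^3 + 4*n^2 + 3*n) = (n + 2)*(n + 3)*(n^2 + n) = (n + 1)*(n + 2)*(n + 3)*(n)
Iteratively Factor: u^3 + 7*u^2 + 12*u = (u + 4)*(u^2 + 3*u) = (u + 3)*(u + 4)*(u)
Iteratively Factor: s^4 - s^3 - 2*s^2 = (s + 1)*(s^3 - 2*s^2) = s*(s + 1)*(s^2 - 2*s) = s^2*(s + 1)*(s - 2)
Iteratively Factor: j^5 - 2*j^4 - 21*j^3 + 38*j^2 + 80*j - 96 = (j + 2)*(j^4 - 4*j^3 - 13*j^2 + 64*j - 48) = (j - 1)*(j + 2)*(j^3 - 3*j^2 - 16*j + 48) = (j - 3)*(j - 1)*(j + 2)*(j^2 - 16) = (j - 3)*(j - 1)*(j + 2)*(j + 4)*(j - 4)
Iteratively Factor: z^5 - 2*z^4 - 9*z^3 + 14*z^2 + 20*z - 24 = (z + 2)*(z^4 - 4*z^3 - z^2 + 16*z - 12) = (z + 2)^2*(z^3 - 6*z^2 + 11*z - 6) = (z - 3)*(z + 2)^2*(z^2 - 3*z + 2) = (z - 3)*(z - 2)*(z + 2)^2*(z - 1)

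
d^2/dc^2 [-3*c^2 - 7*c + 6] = -6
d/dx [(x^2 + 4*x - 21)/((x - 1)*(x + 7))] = 2/(x^2 - 2*x + 1)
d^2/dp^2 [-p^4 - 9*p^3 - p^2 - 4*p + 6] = -12*p^2 - 54*p - 2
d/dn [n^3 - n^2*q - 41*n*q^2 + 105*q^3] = 3*n^2 - 2*n*q - 41*q^2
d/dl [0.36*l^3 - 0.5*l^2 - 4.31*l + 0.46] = 1.08*l^2 - 1.0*l - 4.31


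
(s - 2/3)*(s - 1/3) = s^2 - s + 2/9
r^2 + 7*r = r*(r + 7)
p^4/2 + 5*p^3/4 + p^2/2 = p^2*(p/2 + 1)*(p + 1/2)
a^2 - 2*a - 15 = (a - 5)*(a + 3)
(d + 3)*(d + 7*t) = d^2 + 7*d*t + 3*d + 21*t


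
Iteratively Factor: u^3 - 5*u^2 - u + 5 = (u + 1)*(u^2 - 6*u + 5) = (u - 1)*(u + 1)*(u - 5)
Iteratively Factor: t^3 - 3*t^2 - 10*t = (t + 2)*(t^2 - 5*t) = t*(t + 2)*(t - 5)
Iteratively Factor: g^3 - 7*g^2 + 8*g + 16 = (g + 1)*(g^2 - 8*g + 16) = (g - 4)*(g + 1)*(g - 4)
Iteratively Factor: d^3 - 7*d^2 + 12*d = (d)*(d^2 - 7*d + 12) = d*(d - 4)*(d - 3)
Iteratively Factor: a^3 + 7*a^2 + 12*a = (a + 3)*(a^2 + 4*a) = a*(a + 3)*(a + 4)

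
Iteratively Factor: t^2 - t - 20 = (t - 5)*(t + 4)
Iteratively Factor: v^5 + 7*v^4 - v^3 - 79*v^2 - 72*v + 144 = (v + 4)*(v^4 + 3*v^3 - 13*v^2 - 27*v + 36) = (v - 1)*(v + 4)*(v^3 + 4*v^2 - 9*v - 36) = (v - 3)*(v - 1)*(v + 4)*(v^2 + 7*v + 12) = (v - 3)*(v - 1)*(v + 4)^2*(v + 3)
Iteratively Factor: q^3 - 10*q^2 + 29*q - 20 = (q - 4)*(q^2 - 6*q + 5) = (q - 4)*(q - 1)*(q - 5)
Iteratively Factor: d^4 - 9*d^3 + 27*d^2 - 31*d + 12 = (d - 1)*(d^3 - 8*d^2 + 19*d - 12) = (d - 1)^2*(d^2 - 7*d + 12) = (d - 4)*(d - 1)^2*(d - 3)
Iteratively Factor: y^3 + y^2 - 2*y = (y + 2)*(y^2 - y) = (y - 1)*(y + 2)*(y)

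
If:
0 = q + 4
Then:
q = -4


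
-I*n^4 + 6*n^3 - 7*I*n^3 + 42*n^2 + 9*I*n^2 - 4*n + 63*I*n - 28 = (n + 7)*(n + I)*(n + 4*I)*(-I*n + 1)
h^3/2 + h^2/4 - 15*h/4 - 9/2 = (h/2 + 1)*(h - 3)*(h + 3/2)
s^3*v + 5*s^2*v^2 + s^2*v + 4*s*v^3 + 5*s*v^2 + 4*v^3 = (s + v)*(s + 4*v)*(s*v + v)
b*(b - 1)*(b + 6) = b^3 + 5*b^2 - 6*b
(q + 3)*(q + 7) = q^2 + 10*q + 21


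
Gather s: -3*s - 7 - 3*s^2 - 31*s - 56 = -3*s^2 - 34*s - 63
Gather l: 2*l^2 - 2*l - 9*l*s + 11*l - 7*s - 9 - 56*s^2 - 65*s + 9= 2*l^2 + l*(9 - 9*s) - 56*s^2 - 72*s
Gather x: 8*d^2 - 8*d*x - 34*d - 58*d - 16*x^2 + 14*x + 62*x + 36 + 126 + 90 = 8*d^2 - 92*d - 16*x^2 + x*(76 - 8*d) + 252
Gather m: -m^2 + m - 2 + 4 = -m^2 + m + 2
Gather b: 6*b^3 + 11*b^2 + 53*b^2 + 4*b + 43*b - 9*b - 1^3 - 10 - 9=6*b^3 + 64*b^2 + 38*b - 20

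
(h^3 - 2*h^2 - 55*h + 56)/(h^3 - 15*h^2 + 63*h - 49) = (h^2 - h - 56)/(h^2 - 14*h + 49)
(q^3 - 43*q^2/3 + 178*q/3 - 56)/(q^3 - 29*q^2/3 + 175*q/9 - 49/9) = 3*(3*q^2 - 22*q + 24)/(9*q^2 - 24*q + 7)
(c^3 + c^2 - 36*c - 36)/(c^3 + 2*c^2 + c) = (c^2 - 36)/(c*(c + 1))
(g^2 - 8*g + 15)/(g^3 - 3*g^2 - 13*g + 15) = (g - 3)/(g^2 + 2*g - 3)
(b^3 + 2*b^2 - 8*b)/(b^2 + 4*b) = b - 2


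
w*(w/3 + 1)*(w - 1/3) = w^3/3 + 8*w^2/9 - w/3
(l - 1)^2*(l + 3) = l^3 + l^2 - 5*l + 3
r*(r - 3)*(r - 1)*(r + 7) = r^4 + 3*r^3 - 25*r^2 + 21*r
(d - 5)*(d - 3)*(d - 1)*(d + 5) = d^4 - 4*d^3 - 22*d^2 + 100*d - 75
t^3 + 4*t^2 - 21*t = t*(t - 3)*(t + 7)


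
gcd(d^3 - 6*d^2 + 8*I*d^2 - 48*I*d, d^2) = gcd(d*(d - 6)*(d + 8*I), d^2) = d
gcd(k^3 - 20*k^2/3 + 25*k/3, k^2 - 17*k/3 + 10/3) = k - 5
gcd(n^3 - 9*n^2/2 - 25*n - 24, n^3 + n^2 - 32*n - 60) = n + 2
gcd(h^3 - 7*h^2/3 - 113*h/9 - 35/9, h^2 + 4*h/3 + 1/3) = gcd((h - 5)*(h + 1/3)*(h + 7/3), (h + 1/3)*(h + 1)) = h + 1/3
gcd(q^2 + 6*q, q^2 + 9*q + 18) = q + 6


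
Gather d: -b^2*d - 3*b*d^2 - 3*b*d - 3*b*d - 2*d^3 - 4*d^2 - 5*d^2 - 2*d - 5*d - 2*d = -2*d^3 + d^2*(-3*b - 9) + d*(-b^2 - 6*b - 9)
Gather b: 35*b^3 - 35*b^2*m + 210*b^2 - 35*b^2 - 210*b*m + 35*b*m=35*b^3 + b^2*(175 - 35*m) - 175*b*m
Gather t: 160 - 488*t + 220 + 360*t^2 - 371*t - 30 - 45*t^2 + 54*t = 315*t^2 - 805*t + 350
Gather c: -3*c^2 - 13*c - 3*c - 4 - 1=-3*c^2 - 16*c - 5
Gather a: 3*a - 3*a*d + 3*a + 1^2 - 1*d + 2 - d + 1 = a*(6 - 3*d) - 2*d + 4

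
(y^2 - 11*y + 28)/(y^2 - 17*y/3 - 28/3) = 3*(y - 4)/(3*y + 4)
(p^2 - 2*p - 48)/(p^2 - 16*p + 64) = (p + 6)/(p - 8)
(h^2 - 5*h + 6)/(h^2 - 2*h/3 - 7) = 3*(h - 2)/(3*h + 7)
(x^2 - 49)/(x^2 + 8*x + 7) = (x - 7)/(x + 1)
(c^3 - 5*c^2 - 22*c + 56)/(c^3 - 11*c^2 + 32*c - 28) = (c + 4)/(c - 2)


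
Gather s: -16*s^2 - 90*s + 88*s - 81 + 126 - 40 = -16*s^2 - 2*s + 5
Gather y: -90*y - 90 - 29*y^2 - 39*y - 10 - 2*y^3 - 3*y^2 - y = -2*y^3 - 32*y^2 - 130*y - 100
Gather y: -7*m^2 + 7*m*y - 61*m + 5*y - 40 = -7*m^2 - 61*m + y*(7*m + 5) - 40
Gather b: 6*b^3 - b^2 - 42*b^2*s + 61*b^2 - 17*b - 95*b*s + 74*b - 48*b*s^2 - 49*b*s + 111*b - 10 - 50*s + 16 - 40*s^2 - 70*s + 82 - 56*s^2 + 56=6*b^3 + b^2*(60 - 42*s) + b*(-48*s^2 - 144*s + 168) - 96*s^2 - 120*s + 144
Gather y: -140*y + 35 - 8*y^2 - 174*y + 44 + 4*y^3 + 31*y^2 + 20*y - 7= 4*y^3 + 23*y^2 - 294*y + 72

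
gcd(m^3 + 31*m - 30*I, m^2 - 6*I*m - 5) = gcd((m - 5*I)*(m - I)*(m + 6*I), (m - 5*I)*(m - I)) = m^2 - 6*I*m - 5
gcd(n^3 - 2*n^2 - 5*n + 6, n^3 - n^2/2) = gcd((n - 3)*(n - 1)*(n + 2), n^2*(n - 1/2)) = 1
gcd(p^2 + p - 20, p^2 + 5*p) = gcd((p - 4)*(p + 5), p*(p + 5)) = p + 5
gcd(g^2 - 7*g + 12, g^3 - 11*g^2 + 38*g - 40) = g - 4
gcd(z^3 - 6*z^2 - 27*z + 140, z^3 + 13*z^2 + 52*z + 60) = z + 5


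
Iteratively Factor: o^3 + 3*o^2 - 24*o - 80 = (o + 4)*(o^2 - o - 20) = (o - 5)*(o + 4)*(o + 4)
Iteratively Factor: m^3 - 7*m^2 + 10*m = (m - 2)*(m^2 - 5*m) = m*(m - 2)*(m - 5)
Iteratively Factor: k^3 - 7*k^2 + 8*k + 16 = (k - 4)*(k^2 - 3*k - 4) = (k - 4)^2*(k + 1)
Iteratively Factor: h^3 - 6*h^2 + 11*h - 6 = (h - 3)*(h^2 - 3*h + 2) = (h - 3)*(h - 1)*(h - 2)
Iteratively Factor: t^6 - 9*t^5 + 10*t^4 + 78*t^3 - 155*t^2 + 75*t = (t)*(t^5 - 9*t^4 + 10*t^3 + 78*t^2 - 155*t + 75) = t*(t - 5)*(t^4 - 4*t^3 - 10*t^2 + 28*t - 15) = t*(t - 5)*(t - 1)*(t^3 - 3*t^2 - 13*t + 15) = t*(t - 5)*(t - 1)^2*(t^2 - 2*t - 15) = t*(t - 5)^2*(t - 1)^2*(t + 3)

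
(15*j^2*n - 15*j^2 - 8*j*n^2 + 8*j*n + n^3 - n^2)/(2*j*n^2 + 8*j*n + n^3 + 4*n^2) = (15*j^2*n - 15*j^2 - 8*j*n^2 + 8*j*n + n^3 - n^2)/(n*(2*j*n + 8*j + n^2 + 4*n))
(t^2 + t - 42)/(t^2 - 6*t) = (t + 7)/t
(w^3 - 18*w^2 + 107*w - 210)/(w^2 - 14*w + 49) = (w^2 - 11*w + 30)/(w - 7)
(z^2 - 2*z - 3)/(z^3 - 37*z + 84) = (z + 1)/(z^2 + 3*z - 28)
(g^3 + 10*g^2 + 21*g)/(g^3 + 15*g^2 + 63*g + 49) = g*(g + 3)/(g^2 + 8*g + 7)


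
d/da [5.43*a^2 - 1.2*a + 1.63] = 10.86*a - 1.2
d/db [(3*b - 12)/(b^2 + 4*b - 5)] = 3*(b^2 + 4*b - 2*(b - 4)*(b + 2) - 5)/(b^2 + 4*b - 5)^2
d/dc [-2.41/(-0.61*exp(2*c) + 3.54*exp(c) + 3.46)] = (8.5314 - 2.9402*exp(c))*exp(c)/(-0.61*exp(2*c) + 3.54*exp(c) + 3.46)^2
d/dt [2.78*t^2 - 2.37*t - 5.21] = 5.56*t - 2.37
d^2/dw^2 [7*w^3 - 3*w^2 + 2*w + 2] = 42*w - 6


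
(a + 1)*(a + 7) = a^2 + 8*a + 7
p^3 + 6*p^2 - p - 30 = (p - 2)*(p + 3)*(p + 5)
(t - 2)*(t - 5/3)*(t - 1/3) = t^3 - 4*t^2 + 41*t/9 - 10/9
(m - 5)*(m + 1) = m^2 - 4*m - 5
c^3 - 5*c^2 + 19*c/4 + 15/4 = (c - 3)*(c - 5/2)*(c + 1/2)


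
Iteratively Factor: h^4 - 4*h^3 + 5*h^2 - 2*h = (h - 1)*(h^3 - 3*h^2 + 2*h) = h*(h - 1)*(h^2 - 3*h + 2) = h*(h - 2)*(h - 1)*(h - 1)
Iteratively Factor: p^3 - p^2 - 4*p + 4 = (p - 2)*(p^2 + p - 2) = (p - 2)*(p - 1)*(p + 2)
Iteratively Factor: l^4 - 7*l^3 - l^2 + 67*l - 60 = (l + 3)*(l^3 - 10*l^2 + 29*l - 20) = (l - 5)*(l + 3)*(l^2 - 5*l + 4) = (l - 5)*(l - 4)*(l + 3)*(l - 1)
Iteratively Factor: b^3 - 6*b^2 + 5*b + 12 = (b - 4)*(b^2 - 2*b - 3) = (b - 4)*(b + 1)*(b - 3)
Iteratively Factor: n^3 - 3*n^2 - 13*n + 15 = (n + 3)*(n^2 - 6*n + 5) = (n - 5)*(n + 3)*(n - 1)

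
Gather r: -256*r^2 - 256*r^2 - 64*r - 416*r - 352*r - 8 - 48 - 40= -512*r^2 - 832*r - 96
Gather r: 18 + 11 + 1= 30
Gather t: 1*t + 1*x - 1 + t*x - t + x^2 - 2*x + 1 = t*x + x^2 - x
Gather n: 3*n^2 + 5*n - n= 3*n^2 + 4*n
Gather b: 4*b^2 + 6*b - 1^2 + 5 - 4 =4*b^2 + 6*b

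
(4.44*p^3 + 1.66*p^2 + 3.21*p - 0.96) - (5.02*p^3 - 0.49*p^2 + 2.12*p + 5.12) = -0.579999999999999*p^3 + 2.15*p^2 + 1.09*p - 6.08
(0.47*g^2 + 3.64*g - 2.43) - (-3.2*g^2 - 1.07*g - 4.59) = 3.67*g^2 + 4.71*g + 2.16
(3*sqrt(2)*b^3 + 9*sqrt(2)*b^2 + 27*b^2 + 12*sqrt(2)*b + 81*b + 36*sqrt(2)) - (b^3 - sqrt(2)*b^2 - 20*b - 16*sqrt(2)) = -b^3 + 3*sqrt(2)*b^3 + 10*sqrt(2)*b^2 + 27*b^2 + 12*sqrt(2)*b + 101*b + 52*sqrt(2)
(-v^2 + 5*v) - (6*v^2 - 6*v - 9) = -7*v^2 + 11*v + 9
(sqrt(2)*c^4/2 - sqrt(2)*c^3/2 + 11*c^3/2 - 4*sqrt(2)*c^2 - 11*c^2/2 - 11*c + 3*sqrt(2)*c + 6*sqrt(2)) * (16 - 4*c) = -2*sqrt(2)*c^5 - 22*c^4 + 10*sqrt(2)*c^4 + 8*sqrt(2)*c^3 + 110*c^3 - 76*sqrt(2)*c^2 - 44*c^2 - 176*c + 24*sqrt(2)*c + 96*sqrt(2)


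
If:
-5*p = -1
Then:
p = 1/5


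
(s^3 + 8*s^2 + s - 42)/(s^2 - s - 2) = (s^2 + 10*s + 21)/(s + 1)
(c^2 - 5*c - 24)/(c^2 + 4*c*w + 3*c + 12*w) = (c - 8)/(c + 4*w)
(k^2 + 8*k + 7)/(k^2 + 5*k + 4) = (k + 7)/(k + 4)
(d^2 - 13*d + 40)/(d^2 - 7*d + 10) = (d - 8)/(d - 2)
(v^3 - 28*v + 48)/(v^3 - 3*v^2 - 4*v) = (v^2 + 4*v - 12)/(v*(v + 1))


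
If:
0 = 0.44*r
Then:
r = 0.00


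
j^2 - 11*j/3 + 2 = (j - 3)*(j - 2/3)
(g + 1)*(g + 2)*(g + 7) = g^3 + 10*g^2 + 23*g + 14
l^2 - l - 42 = (l - 7)*(l + 6)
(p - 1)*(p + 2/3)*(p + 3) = p^3 + 8*p^2/3 - 5*p/3 - 2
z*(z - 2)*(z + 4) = z^3 + 2*z^2 - 8*z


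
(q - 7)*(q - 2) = q^2 - 9*q + 14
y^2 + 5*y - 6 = (y - 1)*(y + 6)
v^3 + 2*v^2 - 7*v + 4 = (v - 1)^2*(v + 4)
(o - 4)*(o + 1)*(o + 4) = o^3 + o^2 - 16*o - 16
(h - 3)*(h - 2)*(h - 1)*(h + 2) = h^4 - 4*h^3 - h^2 + 16*h - 12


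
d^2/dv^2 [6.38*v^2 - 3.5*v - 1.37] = 12.7600000000000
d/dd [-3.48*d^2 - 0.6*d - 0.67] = -6.96*d - 0.6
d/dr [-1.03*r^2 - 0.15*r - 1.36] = -2.06*r - 0.15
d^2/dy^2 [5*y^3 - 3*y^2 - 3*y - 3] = 30*y - 6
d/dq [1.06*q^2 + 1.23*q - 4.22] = 2.12*q + 1.23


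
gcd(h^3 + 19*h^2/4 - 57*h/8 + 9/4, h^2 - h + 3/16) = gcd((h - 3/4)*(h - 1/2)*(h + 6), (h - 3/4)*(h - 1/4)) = h - 3/4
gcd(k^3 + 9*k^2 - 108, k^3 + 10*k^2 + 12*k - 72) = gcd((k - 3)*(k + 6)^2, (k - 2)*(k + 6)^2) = k^2 + 12*k + 36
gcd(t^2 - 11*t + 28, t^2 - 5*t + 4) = t - 4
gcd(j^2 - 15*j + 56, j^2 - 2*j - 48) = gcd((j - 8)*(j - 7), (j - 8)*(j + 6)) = j - 8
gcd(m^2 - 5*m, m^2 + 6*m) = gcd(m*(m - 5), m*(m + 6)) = m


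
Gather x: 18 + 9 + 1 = 28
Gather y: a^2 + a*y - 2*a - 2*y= a^2 - 2*a + y*(a - 2)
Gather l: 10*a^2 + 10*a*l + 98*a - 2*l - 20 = 10*a^2 + 98*a + l*(10*a - 2) - 20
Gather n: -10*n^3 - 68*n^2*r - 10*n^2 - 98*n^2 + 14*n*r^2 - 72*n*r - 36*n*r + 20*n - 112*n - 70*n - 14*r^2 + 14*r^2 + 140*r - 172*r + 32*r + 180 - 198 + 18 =-10*n^3 + n^2*(-68*r - 108) + n*(14*r^2 - 108*r - 162)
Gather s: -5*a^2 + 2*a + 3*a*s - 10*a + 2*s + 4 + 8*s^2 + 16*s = -5*a^2 - 8*a + 8*s^2 + s*(3*a + 18) + 4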